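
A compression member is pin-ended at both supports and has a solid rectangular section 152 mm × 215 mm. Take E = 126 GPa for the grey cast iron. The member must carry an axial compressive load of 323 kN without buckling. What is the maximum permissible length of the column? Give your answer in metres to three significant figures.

Buckling occurs about the weak axis: I_min = h·b³/12 with b = 152 mm (the shorter side).
I_min = 215×152³/12 = 6.292×10^7 mm⁴
I = 6.292×10^-5 m⁴
At the buckling limit P_cr = P = 3.230×10^5 N
From P_cr = π²EI/(K·L)²:  L = (1/K)·√(π²EI/P_cr) = (1/1)·√(π²×1.26×10^11×6.292×10^-5/3.230×10^5)
L = 15.6 m

L_max ≈ 15.6 m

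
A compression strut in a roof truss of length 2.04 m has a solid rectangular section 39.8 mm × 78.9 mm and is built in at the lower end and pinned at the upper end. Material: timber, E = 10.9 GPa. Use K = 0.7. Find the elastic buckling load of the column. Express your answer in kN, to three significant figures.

P_cr ≈ 21.9 kN

Buckling occurs about the weak axis: I_min = h·b³/12 with b = 39.8 mm (the shorter side).
I_min = 78.9×39.8³/12 = 4.145×10^5 mm⁴
I = 4.145×10^5 mm⁴ = 4.145×10^-7 m⁴
Effective length L_e = K·L = 0.7 × 2.04 = 1.428 m
P_cr = π²EI / L_e² = π² × 10.9×10⁹ × 4.145×10^-7 / 1.428² = 2.187×10^4 N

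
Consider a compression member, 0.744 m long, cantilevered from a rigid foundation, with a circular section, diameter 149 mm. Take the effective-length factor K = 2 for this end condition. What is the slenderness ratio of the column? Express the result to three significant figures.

For a solid circle r = d/4 = 149/4 = 37.25 mm
L_e = K·L = 2 × 0.744 m = 1.488 m = 1488.0 mm
λ = L_e / r_min = 1488.0 / 37.25 = 39.9

λ ≈ 39.9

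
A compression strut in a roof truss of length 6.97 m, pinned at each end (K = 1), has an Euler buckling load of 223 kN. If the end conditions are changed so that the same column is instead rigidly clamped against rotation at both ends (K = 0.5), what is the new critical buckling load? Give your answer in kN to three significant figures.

P_cr ∝ 1/K², so P_cr,new = P_cr,old × (K_old/K_new)² = 223 × (1/0.5)²
= 223 × 4.000 = 892 kN

P_cr ≈ 892 kN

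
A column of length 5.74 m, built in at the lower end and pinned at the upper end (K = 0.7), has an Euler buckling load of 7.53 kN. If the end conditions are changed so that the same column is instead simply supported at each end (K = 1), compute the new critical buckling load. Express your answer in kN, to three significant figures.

P_cr ∝ 1/K², so P_cr,new = P_cr,old × (K_old/K_new)² = 7.53 × (0.7/1)²
= 7.53 × 0.4900 = 3.69 kN

P_cr ≈ 3.69 kN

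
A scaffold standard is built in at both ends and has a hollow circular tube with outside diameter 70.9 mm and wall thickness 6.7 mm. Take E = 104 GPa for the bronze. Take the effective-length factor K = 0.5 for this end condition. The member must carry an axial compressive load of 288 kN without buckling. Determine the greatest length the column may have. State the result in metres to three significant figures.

Inner diameter d_i = 70.9 − 2×6.7 = 57.50 mm
I = π(d_o⁴ − d_i⁴)/64 = π(70.9⁴ − 57.50⁴)/64 = 7.038×10^5 mm⁴
I = 7.038×10^-7 m⁴
At the buckling limit P_cr = P = 2.880×10^5 N
From P_cr = π²EI/(K·L)²:  L = (1/K)·√(π²EI/P_cr) = (1/0.5)·√(π²×1.04×10^11×7.038×10^-7/2.880×10^5)
L = 3.17 m

L_max ≈ 3.17 m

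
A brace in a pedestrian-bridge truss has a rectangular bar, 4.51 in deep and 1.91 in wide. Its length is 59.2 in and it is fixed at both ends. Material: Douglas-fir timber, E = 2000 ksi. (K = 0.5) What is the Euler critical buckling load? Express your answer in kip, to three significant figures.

Buckling occurs about the weak axis: I_min = h·b³/12 with b = 1.91 in (the shorter side).
I_min = 4.51×1.91³/12 = 2.619 in⁴
Effective length L_e = K·L = 0.5 × 59.2 = 29.60 in
P_cr = π²EI / L_e² = π² × 2000×10³ × 2.619 / 29.60² = 5.900×10^4 lb

P_cr ≈ 59.0 kip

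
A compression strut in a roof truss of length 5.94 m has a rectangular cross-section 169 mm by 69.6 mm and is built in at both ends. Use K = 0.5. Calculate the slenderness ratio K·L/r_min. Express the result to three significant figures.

For a rectangle r_min = b/√12 = 69.6/√12 = 20.09 mm
L_e = K·L = 0.5 × 5.94 m = 2.970 m = 2970.0 mm
λ = L_e / r_min = 2970.0 / 20.09 = 148

λ ≈ 148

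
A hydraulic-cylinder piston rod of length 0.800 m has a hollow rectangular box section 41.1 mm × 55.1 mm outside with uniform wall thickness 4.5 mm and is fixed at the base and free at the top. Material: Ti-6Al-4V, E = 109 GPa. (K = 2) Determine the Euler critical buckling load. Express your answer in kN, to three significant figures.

Inner dimensions: h_i = 55.1 − 2×4.5 = 46.10 mm, b_i = 41.1 − 2×4.5 = 32.10 mm
Weak-axis I_min = (h_o·b_o³ − h_i·b_i³)/12 with b_o = 41.1, b_i = 32.10 mm (shorter outer/inner sides).
I_min = (55.1×41.1³ − 46.10×32.10³)/12 = 1.917×10^5 mm⁴
I = 1.917×10^5 mm⁴ = 1.917×10^-7 m⁴
Effective length L_e = K·L = 2 × 0.800 = 1.600 m
P_cr = π²EI / L_e² = π² × 109×10⁹ × 1.917×10^-7 / 1.600² = 8.056×10^4 N

P_cr ≈ 80.6 kN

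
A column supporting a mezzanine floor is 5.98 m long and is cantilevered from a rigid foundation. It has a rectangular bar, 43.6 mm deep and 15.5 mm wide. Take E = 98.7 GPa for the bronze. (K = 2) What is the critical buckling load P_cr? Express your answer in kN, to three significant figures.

Buckling occurs about the weak axis: I_min = h·b³/12 with b = 15.5 mm (the shorter side).
I_min = 43.6×15.5³/12 = 1.353×10^4 mm⁴
I = 1.353×10^4 mm⁴ = 1.353×10^-8 m⁴
Effective length L_e = K·L = 2 × 5.98 = 11.96 m
P_cr = π²EI / L_e² = π² × 98.7×10⁹ × 1.353×10^-8 / 11.96² = 92.14 N

P_cr ≈ 0.0921 kN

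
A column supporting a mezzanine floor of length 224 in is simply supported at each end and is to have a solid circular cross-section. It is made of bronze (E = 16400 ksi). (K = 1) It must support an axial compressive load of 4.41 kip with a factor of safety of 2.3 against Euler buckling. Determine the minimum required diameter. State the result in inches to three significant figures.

Required P_cr = n·P = 2.3 × 4.41 = 10.14 kip
L_e = K·L = 1 × 224 = 224.0 in
Required I = P_cr·L_e²/(π²E) = 1.014×10^4 × 224.0² / (π² × 1.64×10^7) = 3.144 in⁴
Solid circle: I = πd⁴/64  ⇒  d = (64I/π)^(1/4) = (64×3.144/π)^(1/4) = 2.83 in

d ≈ 2.83 in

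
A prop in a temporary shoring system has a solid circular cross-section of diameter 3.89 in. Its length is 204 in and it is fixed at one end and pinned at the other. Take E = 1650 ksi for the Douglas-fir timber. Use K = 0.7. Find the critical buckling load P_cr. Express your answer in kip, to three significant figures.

P_cr ≈ 8.98 kip

I = πd⁴/64 = π×3.89⁴/64 = 11.24 in⁴
Effective length L_e = K·L = 0.7 × 204 = 142.8 in
P_cr = π²EI / L_e² = π² × 1650×10³ × 11.24 / 142.8² = 8.976×10^3 lb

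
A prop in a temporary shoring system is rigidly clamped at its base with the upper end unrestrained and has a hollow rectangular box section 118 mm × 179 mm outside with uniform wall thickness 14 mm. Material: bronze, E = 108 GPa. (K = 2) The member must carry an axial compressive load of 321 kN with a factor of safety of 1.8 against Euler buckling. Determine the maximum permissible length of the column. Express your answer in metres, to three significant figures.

Inner dimensions: h_i = 179 − 2×14 = 151.0 mm, b_i = 118 − 2×14 = 90.00 mm
Weak-axis I_min = (h_o·b_o³ − h_i·b_i³)/12 with b_o = 118, b_i = 90.00 mm (shorter outer/inner sides).
I_min = (179×118³ − 151.0×90.00³)/12 = 1.534×10^7 mm⁴
I = 1.534×10^-5 m⁴
Required critical load P_cr = n·P = 1.8 × 321 = 577.8 kN = 5.778×10^5 N
From P_cr = π²EI/(K·L)²:  L = (1/K)·√(π²EI/P_cr) = (1/2)·√(π²×1.08×10^11×1.534×10^-5/5.778×10^5)
L = 2.66 m

L_max ≈ 2.66 m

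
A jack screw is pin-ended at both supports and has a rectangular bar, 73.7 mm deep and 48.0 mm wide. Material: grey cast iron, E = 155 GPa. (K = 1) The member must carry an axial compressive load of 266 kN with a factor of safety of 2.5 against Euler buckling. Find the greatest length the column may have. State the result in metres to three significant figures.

L_max ≈ 1.25 m

Buckling occurs about the weak axis: I_min = h·b³/12 with b = 48.0 mm (the shorter side).
I_min = 73.7×48.0³/12 = 6.792×10^5 mm⁴
I = 6.792×10^-7 m⁴
Required critical load P_cr = n·P = 2.5 × 266 = 665.0 kN = 6.650×10^5 N
From P_cr = π²EI/(K·L)²:  L = (1/K)·√(π²EI/P_cr) = (1/1)·√(π²×1.55×10^11×6.792×10^-7/6.650×10^5)
L = 1.25 m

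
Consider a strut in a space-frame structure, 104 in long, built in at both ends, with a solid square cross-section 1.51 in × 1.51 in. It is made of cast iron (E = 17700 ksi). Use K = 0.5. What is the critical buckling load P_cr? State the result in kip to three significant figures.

P_cr ≈ 28.0 kip

I = a⁴/12 = 1.51⁴/12 = 0.4332 in⁴
Effective length L_e = K·L = 0.5 × 104 = 52.00 in
P_cr = π²EI / L_e² = π² × 17700×10³ × 0.4332 / 52.00² = 2.799×10^4 lb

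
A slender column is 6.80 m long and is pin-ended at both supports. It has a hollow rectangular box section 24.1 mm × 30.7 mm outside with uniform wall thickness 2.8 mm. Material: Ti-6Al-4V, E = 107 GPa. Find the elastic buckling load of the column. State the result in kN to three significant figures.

Inner dimensions: h_i = 30.7 − 2×2.8 = 25.10 mm, b_i = 24.1 − 2×2.8 = 18.50 mm
Weak-axis I_min = (h_o·b_o³ − h_i·b_i³)/12 with b_o = 24.1, b_i = 18.50 mm (shorter outer/inner sides).
I_min = (30.7×24.1³ − 25.10×18.50³)/12 = 2.257×10^4 mm⁴
I = 2.257×10^4 mm⁴ = 2.257×10^-8 m⁴
Effective length L_e = K·L = 1 × 6.80 = 6.800 m
P_cr = π²EI / L_e² = π² × 107×10⁹ × 2.257×10^-8 / 6.800² = 515.4 N

P_cr ≈ 0.515 kN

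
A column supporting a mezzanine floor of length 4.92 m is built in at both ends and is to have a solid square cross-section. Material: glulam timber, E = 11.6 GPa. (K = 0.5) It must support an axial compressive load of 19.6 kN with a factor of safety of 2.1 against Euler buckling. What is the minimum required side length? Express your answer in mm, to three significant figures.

Required P_cr = n·P = 2.1 × 19.6 = 41.16 kN
L_e = K·L = 0.5 × 4.92 = 2.460 m
Required I = P_cr·L_e²/(π²E) = 4.116×10^4 × 2.460² / (π² × 1.16×10^10) = 2.176×10^-6 m⁴
I_req = 2.176×10^6 mm⁴
Solid square: I = a⁴/12  ⇒  a = (12I)^(1/4) = (12×2.176×10^6)^(1/4) = 71.5 mm

a ≈ 71.5 mm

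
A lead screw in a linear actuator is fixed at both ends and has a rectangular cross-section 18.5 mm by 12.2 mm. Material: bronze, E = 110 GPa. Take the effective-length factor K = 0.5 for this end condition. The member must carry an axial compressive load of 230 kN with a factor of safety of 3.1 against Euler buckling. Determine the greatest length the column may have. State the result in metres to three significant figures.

L_max ≈ 0.131 m

Buckling occurs about the weak axis: I_min = h·b³/12 with b = 12.2 mm (the shorter side).
I_min = 18.5×12.2³/12 = 2.799×10^3 mm⁴
I = 2.799×10^-9 m⁴
Required critical load P_cr = n·P = 3.1 × 230 = 713.0 kN = 7.130×10^5 N
From P_cr = π²EI/(K·L)²:  L = (1/K)·√(π²EI/P_cr) = (1/0.5)·√(π²×1.10×10^11×2.799×10^-9/7.130×10^5)
L = 0.131 m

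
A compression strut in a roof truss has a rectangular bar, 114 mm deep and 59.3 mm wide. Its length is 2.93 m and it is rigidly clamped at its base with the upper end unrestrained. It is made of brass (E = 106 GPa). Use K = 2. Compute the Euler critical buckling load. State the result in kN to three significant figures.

P_cr ≈ 60.4 kN

Buckling occurs about the weak axis: I_min = h·b³/12 with b = 59.3 mm (the shorter side).
I_min = 114×59.3³/12 = 1.981×10^6 mm⁴
I = 1.981×10^6 mm⁴ = 1.981×10^-6 m⁴
Effective length L_e = K·L = 2 × 2.93 = 5.860 m
P_cr = π²EI / L_e² = π² × 106×10⁹ × 1.981×10^-6 / 5.860² = 6.035×10^4 N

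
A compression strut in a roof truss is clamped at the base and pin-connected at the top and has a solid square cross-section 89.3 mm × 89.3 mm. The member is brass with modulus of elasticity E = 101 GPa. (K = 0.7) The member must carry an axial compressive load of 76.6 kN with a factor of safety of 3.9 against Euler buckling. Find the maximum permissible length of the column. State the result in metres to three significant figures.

I = a⁴/12 = 89.3⁴/12 = 5.299×10^6 mm⁴
I = 5.299×10^-6 m⁴
Required critical load P_cr = n·P = 3.9 × 76.6 = 298.7 kN = 2.987×10^5 N
From P_cr = π²EI/(K·L)²:  L = (1/K)·√(π²EI/P_cr) = (1/0.7)·√(π²×1.01×10^11×5.299×10^-6/2.987×10^5)
L = 6.01 m

L_max ≈ 6.01 m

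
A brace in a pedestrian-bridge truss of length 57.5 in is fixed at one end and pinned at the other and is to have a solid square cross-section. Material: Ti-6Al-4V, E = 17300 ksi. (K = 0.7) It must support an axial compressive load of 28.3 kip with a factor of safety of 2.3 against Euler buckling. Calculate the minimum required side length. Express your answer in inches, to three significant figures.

Required P_cr = n·P = 2.3 × 28.3 = 65.09 kip
L_e = K·L = 0.7 × 57.5 = 40.25 in
Required I = P_cr·L_e²/(π²E) = 6.509×10^4 × 40.25² / (π² × 1.73×10^7) = 0.6176 in⁴
Solid square: I = a⁴/12  ⇒  a = (12I)^(1/4) = (12×0.6176)^(1/4) = 1.65 in

a ≈ 1.65 in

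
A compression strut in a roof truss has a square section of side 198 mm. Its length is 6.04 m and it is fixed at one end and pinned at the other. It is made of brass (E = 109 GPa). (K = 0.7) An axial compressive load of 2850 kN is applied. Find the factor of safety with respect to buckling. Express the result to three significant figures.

n ≈ 2.70

I = a⁴/12 = 198⁴/12 = 1.281×10^8 mm⁴
I = 1.281×10^8 mm⁴ = 1.281×10^-4 m⁴
Effective length L_e = K·L = 0.7 × 6.04 = 4.228 m
P_cr = π²EI / L_e² = π² × 109×10⁹ × 1.281×10^-4 / 4.228² = 7.708×10^6 N
Factor of safety n = P_cr / P = 7707.9 / 2850 = 2.70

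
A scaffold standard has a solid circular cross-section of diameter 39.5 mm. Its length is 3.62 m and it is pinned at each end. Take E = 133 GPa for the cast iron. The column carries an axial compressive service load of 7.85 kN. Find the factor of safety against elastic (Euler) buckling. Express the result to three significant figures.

I = πd⁴/64 = π×39.5⁴/64 = 1.195×10^5 mm⁴
I = 1.195×10^5 mm⁴ = 1.195×10^-7 m⁴
Effective length L_e = K·L = 1 × 3.62 = 3.620 m
P_cr = π²EI / L_e² = π² × 133×10⁹ × 1.195×10^-7 / 3.620² = 1.197×10^4 N
Factor of safety n = P_cr / P = 11.970 / 7.85 = 1.52

n ≈ 1.52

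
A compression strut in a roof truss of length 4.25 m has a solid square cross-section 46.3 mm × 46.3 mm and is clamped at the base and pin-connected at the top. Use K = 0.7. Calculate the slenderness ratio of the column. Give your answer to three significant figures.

λ ≈ 223

For a square r = a/√12 = 46.3/√12 = 13.37 mm
L_e = K·L = 0.7 × 4.25 m = 2.975 m = 2975.0 mm
λ = L_e / r_min = 2975.0 / 13.37 = 223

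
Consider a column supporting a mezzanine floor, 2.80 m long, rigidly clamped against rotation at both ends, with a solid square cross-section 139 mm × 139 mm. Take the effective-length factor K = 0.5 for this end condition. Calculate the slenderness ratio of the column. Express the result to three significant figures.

λ ≈ 34.9

For a square r = a/√12 = 139/√12 = 40.13 mm
L_e = K·L = 0.5 × 2.80 m = 1.400 m = 1400.0 mm
λ = L_e / r_min = 1400.0 / 40.13 = 34.9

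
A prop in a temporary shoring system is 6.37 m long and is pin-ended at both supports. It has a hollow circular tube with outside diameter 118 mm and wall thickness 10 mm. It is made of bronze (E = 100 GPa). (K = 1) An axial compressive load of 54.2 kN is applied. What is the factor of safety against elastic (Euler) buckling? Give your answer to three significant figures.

n ≈ 2.24

Inner diameter d_i = 118 − 2×10 = 98.00 mm
I = π(d_o⁴ − d_i⁴)/64 = π(118⁴ − 98.00⁴)/64 = 4.989×10^6 mm⁴
I = 4.989×10^6 mm⁴ = 4.989×10^-6 m⁴
Effective length L_e = K·L = 1 × 6.37 = 6.370 m
P_cr = π²EI / L_e² = π² × 100×10⁹ × 4.989×10^-6 / 6.370² = 1.214×10^5 N
Factor of safety n = P_cr / P = 121.36 / 54.2 = 2.24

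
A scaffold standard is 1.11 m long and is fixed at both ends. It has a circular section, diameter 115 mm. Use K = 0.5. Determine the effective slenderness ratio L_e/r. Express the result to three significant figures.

λ ≈ 19.3

I = πd⁴/64 = π×115⁴/64 = 8.585×10^6 mm⁴
A = 1.039×10^4 mm²;  r_min = √(I/A) = √(8.585×10^6/1.039×10^4) = 28.75 mm
L_e = K·L = 0.5 × 1.11 m = 0.5550 m = 555.00 mm
λ = L_e / r_min = 555.00 / 28.75 = 19.3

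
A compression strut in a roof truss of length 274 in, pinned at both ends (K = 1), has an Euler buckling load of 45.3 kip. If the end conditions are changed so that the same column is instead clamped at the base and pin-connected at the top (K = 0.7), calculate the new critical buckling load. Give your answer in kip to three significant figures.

P_cr ∝ 1/K², so P_cr,new = P_cr,old × (K_old/K_new)² = 45.3 × (1/0.7)²
= 45.3 × 2.041 = 92.4 kip

P_cr ≈ 92.4 kip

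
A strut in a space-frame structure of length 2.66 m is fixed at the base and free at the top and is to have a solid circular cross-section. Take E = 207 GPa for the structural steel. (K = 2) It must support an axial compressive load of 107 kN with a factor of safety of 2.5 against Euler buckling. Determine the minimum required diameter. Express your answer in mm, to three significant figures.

Required P_cr = n·P = 2.5 × 107 = 267.5 kN
L_e = K·L = 2 × 2.66 = 5.320 m
Required I = P_cr·L_e²/(π²E) = 2.675×10^5 × 5.320² / (π² × 2.07×10^11) = 3.706×10^-6 m⁴
I_req = 3.706×10^6 mm⁴
Solid circle: I = πd⁴/64  ⇒  d = (64I/π)^(1/4) = (64×3.706×10^6/π)^(1/4) = 93.2 mm

d ≈ 93.2 mm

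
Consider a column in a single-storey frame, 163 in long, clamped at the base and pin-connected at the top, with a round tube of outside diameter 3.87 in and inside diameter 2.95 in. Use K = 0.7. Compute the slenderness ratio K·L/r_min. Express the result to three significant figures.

λ ≈ 93.8

d_o = 3.87 in, d_i = 2.95 in
I = π(d_o⁴ − d_i⁴)/64 = π(3.87⁴ − 2.950⁴)/64 = 7.293 in⁴
A = 4.928 in²;  r_min = √(I/A) = √(7.293/4.928) = 1.217 in
L_e = K·L = 0.7 × 163 = 114.1 in
λ = L_e / r_min = 114.10 / 1.217 = 93.8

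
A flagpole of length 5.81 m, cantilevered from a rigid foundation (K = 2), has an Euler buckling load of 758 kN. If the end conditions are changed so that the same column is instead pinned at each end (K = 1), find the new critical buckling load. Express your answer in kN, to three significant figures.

P_cr ≈ 3030 kN

P_cr ∝ 1/K², so P_cr,new = P_cr,old × (K_old/K_new)² = 758 × (2/1)²
= 758 × 4.000 = 3030 kN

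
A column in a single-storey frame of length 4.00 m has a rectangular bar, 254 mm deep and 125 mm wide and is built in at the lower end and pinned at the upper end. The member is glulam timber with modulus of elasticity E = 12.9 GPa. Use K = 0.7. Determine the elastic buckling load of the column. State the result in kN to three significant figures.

P_cr ≈ 671 kN

Buckling occurs about the weak axis: I_min = h·b³/12 with b = 125 mm (the shorter side).
I_min = 254×125³/12 = 4.134×10^7 mm⁴
I = 4.134×10^7 mm⁴ = 4.134×10^-5 m⁴
Effective length L_e = K·L = 0.7 × 4.00 = 2.800 m
P_cr = π²EI / L_e² = π² × 12.9×10⁹ × 4.134×10^-5 / 2.800² = 6.714×10^5 N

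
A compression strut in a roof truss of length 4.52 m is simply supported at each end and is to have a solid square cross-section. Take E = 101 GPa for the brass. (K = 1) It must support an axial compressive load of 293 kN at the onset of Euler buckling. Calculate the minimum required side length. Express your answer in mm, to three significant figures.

L_e = K·L = 1 × 4.52 = 4.520 m
Required I = P_cr·L_e²/(π²E) = 2.930×10^5 × 4.520² / (π² × 1.01×10^11) = 6.005×10^-6 m⁴
I_req = 6.005×10^6 mm⁴
Solid square: I = a⁴/12  ⇒  a = (12I)^(1/4) = (12×6.005×10^6)^(1/4) = 92.1 mm

a ≈ 92.1 mm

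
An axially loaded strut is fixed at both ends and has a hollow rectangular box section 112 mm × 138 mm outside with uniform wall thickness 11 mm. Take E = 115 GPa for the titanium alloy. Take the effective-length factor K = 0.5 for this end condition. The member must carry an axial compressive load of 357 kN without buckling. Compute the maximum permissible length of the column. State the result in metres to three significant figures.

L_max ≈ 10.8 m

Inner dimensions: h_i = 138 − 2×11 = 116.0 mm, b_i = 112 − 2×11 = 90.00 mm
Weak-axis I_min = (h_o·b_o³ − h_i·b_i³)/12 with b_o = 112, b_i = 90.00 mm (shorter outer/inner sides).
I_min = (138×112³ − 116.0×90.00³)/12 = 9.110×10^6 mm⁴
I = 9.110×10^-6 m⁴
At the buckling limit P_cr = P = 3.570×10^5 N
From P_cr = π²EI/(K·L)²:  L = (1/K)·√(π²EI/P_cr) = (1/0.5)·√(π²×1.15×10^11×9.110×10^-6/3.570×10^5)
L = 10.8 m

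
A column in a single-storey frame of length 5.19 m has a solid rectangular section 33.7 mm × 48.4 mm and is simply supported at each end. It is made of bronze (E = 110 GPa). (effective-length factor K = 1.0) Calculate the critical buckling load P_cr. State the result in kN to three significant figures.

Buckling occurs about the weak axis: I_min = h·b³/12 with b = 33.7 mm (the shorter side).
I_min = 48.4×33.7³/12 = 1.544×10^5 mm⁴
I = 1.544×10^5 mm⁴ = 1.544×10^-7 m⁴
Effective length L_e = K·L = 1 × 5.19 = 5.190 m
P_cr = π²EI / L_e² = π² × 110×10⁹ × 1.544×10^-7 / 5.190² = 6.222×10^3 N

P_cr ≈ 6.22 kN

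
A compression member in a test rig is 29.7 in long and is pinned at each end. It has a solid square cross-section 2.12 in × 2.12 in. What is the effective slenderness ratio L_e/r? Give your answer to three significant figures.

λ ≈ 48.5

I = a⁴/12 = 2.12⁴/12 = 1.683 in⁴
A = 4.494 in²;  r_min = √(I/A) = √(1.683/4.494) = 0.6120 in
L_e = K·L = 1 × 29.7 = 29.70 in
λ = L_e / r_min = 29.700 / 0.6120 = 48.5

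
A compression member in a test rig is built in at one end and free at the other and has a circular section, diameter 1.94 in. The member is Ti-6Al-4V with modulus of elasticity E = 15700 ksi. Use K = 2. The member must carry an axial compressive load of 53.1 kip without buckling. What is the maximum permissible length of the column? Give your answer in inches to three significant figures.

L_max ≈ 22.5 in

I = πd⁴/64 = π×1.94⁴/64 = 0.6953 in⁴
At the buckling limit P_cr = P = 5.310×10^4 lb
From P_cr = π²EI/(K·L)²:  L = (1/K)·√(π²EI/P_cr) = (1/2)·√(π²×1.57×10^7×0.6953/5.310×10^4)
L = 22.5 in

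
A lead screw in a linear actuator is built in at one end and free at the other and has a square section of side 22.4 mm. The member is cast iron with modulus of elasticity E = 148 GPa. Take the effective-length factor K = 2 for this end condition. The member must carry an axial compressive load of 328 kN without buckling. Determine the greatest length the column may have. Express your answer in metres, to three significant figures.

L_max ≈ 0.153 m

I = a⁴/12 = 22.4⁴/12 = 2.098×10^4 mm⁴
I = 2.098×10^-8 m⁴
At the buckling limit P_cr = P = 3.280×10^5 N
From P_cr = π²EI/(K·L)²:  L = (1/K)·√(π²EI/P_cr) = (1/2)·√(π²×1.48×10^11×2.098×10^-8/3.280×10^5)
L = 0.153 m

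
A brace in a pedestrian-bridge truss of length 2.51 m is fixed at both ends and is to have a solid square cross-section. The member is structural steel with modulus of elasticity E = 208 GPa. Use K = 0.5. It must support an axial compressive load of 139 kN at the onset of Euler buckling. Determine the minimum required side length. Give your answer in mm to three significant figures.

a ≈ 33.6 mm

L_e = K·L = 0.5 × 2.51 = 1.255 m
Required I = P_cr·L_e²/(π²E) = 1.390×10^5 × 1.255² / (π² × 2.08×10^11) = 1.066×10^-7 m⁴
I_req = 1.066×10^5 mm⁴
Solid square: I = a⁴/12  ⇒  a = (12I)^(1/4) = (12×1.066×10^5)^(1/4) = 33.6 mm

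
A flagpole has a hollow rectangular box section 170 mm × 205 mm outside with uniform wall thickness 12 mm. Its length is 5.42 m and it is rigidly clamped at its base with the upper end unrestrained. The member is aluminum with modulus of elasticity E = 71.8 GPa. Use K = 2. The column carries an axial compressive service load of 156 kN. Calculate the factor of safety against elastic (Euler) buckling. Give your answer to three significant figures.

Inner dimensions: h_i = 205 − 2×12 = 181.0 mm, b_i = 170 − 2×12 = 146.0 mm
Weak-axis I_min = (h_o·b_o³ − h_i·b_i³)/12 with b_o = 170, b_i = 146.0 mm (shorter outer/inner sides).
I_min = (205×170³ − 181.0×146.0³)/12 = 3.699×10^7 mm⁴
I = 3.699×10^7 mm⁴ = 3.699×10^-5 m⁴
Effective length L_e = K·L = 2 × 5.42 = 10.84 m
P_cr = π²EI / L_e² = π² × 71.8×10⁹ × 3.699×10^-5 / 10.84² = 2.231×10^5 N
Factor of safety n = P_cr / P = 223.07 / 156 = 1.43

n ≈ 1.43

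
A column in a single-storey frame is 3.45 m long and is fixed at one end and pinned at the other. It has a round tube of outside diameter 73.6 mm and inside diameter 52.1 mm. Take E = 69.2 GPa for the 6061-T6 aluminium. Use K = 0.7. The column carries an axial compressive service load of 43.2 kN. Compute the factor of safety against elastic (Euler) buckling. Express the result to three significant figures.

d_o = 73.6 mm, d_i = 52.1 mm
I = π(d_o⁴ − d_i⁴)/64 = π(73.6⁴ − 52.10⁴)/64 = 1.079×10^6 mm⁴
I = 1.079×10^6 mm⁴ = 1.079×10^-6 m⁴
Effective length L_e = K·L = 0.7 × 3.45 = 2.415 m
P_cr = π²EI / L_e² = π² × 69.2×10⁹ × 1.079×10^-6 / 2.415² = 1.263×10^5 N
Factor of safety n = P_cr / P = 126.32 / 43.2 = 2.92

n ≈ 2.92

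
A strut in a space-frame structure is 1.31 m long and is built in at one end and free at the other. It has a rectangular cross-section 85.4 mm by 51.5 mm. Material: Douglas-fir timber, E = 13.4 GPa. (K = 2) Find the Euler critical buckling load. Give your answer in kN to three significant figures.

P_cr ≈ 18.7 kN

Buckling occurs about the weak axis: I_min = h·b³/12 with b = 51.5 mm (the shorter side).
I_min = 85.4×51.5³/12 = 9.721×10^5 mm⁴
I = 9.721×10^5 mm⁴ = 9.721×10^-7 m⁴
Effective length L_e = K·L = 2 × 1.31 = 2.620 m
P_cr = π²EI / L_e² = π² × 13.4×10⁹ × 9.721×10^-7 / 2.620² = 1.873×10^4 N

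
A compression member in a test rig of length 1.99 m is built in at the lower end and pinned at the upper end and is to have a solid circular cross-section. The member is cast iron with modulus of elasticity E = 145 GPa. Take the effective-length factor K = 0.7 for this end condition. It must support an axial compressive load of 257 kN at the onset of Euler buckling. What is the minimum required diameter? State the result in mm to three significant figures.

L_e = K·L = 0.7 × 1.99 = 1.393 m
Required I = P_cr·L_e²/(π²E) = 2.570×10^5 × 1.393² / (π² × 1.45×10^11) = 3.485×10^-7 m⁴
I_req = 3.485×10^5 mm⁴
Solid circle: I = πd⁴/64  ⇒  d = (64I/π)^(1/4) = (64×3.485×10^5/π)^(1/4) = 51.6 mm

d ≈ 51.6 mm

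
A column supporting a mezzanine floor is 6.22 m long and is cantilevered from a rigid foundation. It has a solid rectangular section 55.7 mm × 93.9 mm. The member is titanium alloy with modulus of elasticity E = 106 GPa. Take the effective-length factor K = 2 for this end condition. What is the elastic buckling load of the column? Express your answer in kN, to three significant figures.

Buckling occurs about the weak axis: I_min = h·b³/12 with b = 55.7 mm (the shorter side).
I_min = 93.9×55.7³/12 = 1.352×10^6 mm⁴
I = 1.352×10^6 mm⁴ = 1.352×10^-6 m⁴
Effective length L_e = K·L = 2 × 6.22 = 12.44 m
P_cr = π²EI / L_e² = π² × 106×10⁹ × 1.352×10^-6 / 12.44² = 9.141×10^3 N

P_cr ≈ 9.14 kN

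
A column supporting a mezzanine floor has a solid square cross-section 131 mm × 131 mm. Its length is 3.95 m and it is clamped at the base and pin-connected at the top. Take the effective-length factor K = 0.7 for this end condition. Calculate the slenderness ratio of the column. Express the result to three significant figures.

λ ≈ 73.1

For a square r = a/√12 = 131/√12 = 37.82 mm
L_e = K·L = 0.7 × 3.95 m = 2.765 m = 2765.0 mm
λ = L_e / r_min = 2765.0 / 37.82 = 73.1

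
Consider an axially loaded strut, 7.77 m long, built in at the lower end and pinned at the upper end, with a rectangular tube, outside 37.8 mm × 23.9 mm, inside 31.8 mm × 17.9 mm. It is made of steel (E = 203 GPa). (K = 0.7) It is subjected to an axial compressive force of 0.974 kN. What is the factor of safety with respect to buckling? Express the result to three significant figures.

Weak-axis I_min = (h_o·b_o³ − h_i·b_i³)/12 with b_o = 23.9, b_i = 17.90 mm (shorter outer/inner sides).
I_min = (37.8×23.9³ − 31.80×17.90³)/12 = 2.780×10^4 mm⁴
I = 2.780×10^4 mm⁴ = 2.780×10^-8 m⁴
Effective length L_e = K·L = 0.7 × 7.77 = 5.439 m
P_cr = π²EI / L_e² = π² × 203×10⁹ × 2.780×10^-8 / 5.439² = 1.883×10^3 N
Factor of safety n = P_cr / P = 1.8831 / 0.974 = 1.93

n ≈ 1.93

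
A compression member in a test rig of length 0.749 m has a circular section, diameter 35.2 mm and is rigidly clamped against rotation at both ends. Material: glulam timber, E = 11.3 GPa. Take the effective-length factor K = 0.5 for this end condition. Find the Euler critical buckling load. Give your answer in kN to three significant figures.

P_cr ≈ 59.9 kN

I = πd⁴/64 = π×35.2⁴/64 = 7.536×10^4 mm⁴
I = 7.536×10^4 mm⁴ = 7.536×10^-8 m⁴
Effective length L_e = K·L = 0.5 × 0.749 = 0.3745 m
P_cr = π²EI / L_e² = π² × 11.3×10⁹ × 7.536×10^-8 / 0.3745² = 5.993×10^4 N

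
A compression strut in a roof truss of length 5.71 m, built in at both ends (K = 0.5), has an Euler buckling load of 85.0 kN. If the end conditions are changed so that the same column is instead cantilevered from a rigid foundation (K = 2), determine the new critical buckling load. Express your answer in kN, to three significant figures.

P_cr ≈ 5.31 kN

P_cr ∝ 1/K², so P_cr,new = P_cr,old × (K_old/K_new)² = 85.0 × (0.5/2)²
= 85.0 × 0.06250 = 5.31 kN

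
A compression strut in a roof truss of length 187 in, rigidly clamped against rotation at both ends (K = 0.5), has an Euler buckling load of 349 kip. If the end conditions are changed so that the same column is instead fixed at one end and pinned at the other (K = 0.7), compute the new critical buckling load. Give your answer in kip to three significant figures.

P_cr ∝ 1/K², so P_cr,new = P_cr,old × (K_old/K_new)² = 349 × (0.5/0.7)²
= 349 × 0.5102 = 178 kip

P_cr ≈ 178 kip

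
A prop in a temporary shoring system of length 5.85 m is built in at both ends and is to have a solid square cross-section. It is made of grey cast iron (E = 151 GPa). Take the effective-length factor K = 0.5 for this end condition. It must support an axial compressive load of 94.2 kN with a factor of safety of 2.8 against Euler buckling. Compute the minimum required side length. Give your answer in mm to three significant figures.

Required P_cr = n·P = 2.8 × 94.2 = 263.8 kN
L_e = K·L = 0.5 × 5.85 = 2.925 m
Required I = P_cr·L_e²/(π²E) = 2.638×10^5 × 2.925² / (π² × 1.51×10^11) = 1.514×10^-6 m⁴
I_req = 1.514×10^6 mm⁴
Solid square: I = a⁴/12  ⇒  a = (12I)^(1/4) = (12×1.514×10^6)^(1/4) = 65.3 mm

a ≈ 65.3 mm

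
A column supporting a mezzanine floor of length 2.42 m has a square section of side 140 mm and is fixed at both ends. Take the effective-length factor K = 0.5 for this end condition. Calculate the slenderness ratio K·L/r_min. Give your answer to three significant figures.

For a square r = a/√12 = 140/√12 = 40.41 mm
L_e = K·L = 0.5 × 2.42 m = 1.210 m = 1210.0 mm
λ = L_e / r_min = 1210.0 / 40.41 = 29.9

λ ≈ 29.9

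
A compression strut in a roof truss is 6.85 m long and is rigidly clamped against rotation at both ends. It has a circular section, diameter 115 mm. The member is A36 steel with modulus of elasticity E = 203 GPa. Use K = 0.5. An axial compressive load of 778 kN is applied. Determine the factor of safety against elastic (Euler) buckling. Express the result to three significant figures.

I = πd⁴/64 = π×115⁴/64 = 8.585×10^6 mm⁴
I = 8.585×10^6 mm⁴ = 8.585×10^-6 m⁴
Effective length L_e = K·L = 0.5 × 6.85 = 3.425 m
P_cr = π²EI / L_e² = π² × 203×10⁹ × 8.585×10^-6 / 3.425² = 1.466×10^6 N
Factor of safety n = P_cr / P = 1466.3 / 778 = 1.88

n ≈ 1.88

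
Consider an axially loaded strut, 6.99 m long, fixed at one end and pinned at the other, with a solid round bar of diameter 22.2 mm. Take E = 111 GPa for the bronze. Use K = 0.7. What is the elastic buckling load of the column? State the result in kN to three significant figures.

P_cr ≈ 0.546 kN

I = πd⁴/64 = π×22.2⁴/64 = 1.192×10^4 mm⁴
I = 1.192×10^4 mm⁴ = 1.192×10^-8 m⁴
Effective length L_e = K·L = 0.7 × 6.99 = 4.893 m
P_cr = π²EI / L_e² = π² × 111×10⁹ × 1.192×10^-8 / 4.893² = 545.6 N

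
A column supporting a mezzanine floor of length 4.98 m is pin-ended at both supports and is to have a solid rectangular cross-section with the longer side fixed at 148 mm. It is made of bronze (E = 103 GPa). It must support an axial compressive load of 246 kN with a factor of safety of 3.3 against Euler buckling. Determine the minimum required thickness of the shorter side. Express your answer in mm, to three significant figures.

Required P_cr = n·P = 3.3 × 246 = 811.8 kN
L_e = K·L = 1 × 4.98 = 4.980 m
Required I = P_cr·L_e²/(π²E) = 8.118×10^5 × 4.980² / (π² × 1.03×10^11) = 1.980×10^-5 m⁴
I_req = 1.980×10^7 mm⁴
Rectangle, weak axis: I_min = h·b³/12 with h = 148 mm fixed  ⇒  b = (12I/h)^(1/3) = 117 mm

b ≈ 117 mm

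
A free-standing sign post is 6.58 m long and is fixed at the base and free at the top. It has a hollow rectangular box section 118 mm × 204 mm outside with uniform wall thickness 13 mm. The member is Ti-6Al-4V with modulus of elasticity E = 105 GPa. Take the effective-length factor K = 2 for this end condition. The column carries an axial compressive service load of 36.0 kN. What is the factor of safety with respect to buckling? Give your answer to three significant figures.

Inner dimensions: h_i = 204 − 2×13 = 178.0 mm, b_i = 118 − 2×13 = 92.00 mm
Weak-axis I_min = (h_o·b_o³ − h_i·b_i³)/12 with b_o = 118, b_i = 92.00 mm (shorter outer/inner sides).
I_min = (204×118³ − 178.0×92.00³)/12 = 1.638×10^7 mm⁴
I = 1.638×10^7 mm⁴ = 1.638×10^-5 m⁴
Effective length L_e = K·L = 2 × 6.58 = 13.16 m
P_cr = π²EI / L_e² = π² × 105×10⁹ × 1.638×10^-5 / 13.16² = 9.802×10^4 N
Factor of safety n = P_cr / P = 98.021 / 36.0 = 2.72

n ≈ 2.72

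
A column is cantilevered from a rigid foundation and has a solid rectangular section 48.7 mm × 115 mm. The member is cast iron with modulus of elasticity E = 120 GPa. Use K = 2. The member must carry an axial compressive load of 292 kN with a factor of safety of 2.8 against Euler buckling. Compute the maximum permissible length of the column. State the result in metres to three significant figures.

L_max ≈ 0.633 m

Buckling occurs about the weak axis: I_min = h·b³/12 with b = 48.7 mm (the shorter side).
I_min = 115×48.7³/12 = 1.107×10^6 mm⁴
I = 1.107×10^-6 m⁴
Required critical load P_cr = n·P = 2.8 × 292 = 817.6 kN = 8.176×10^5 N
From P_cr = π²EI/(K·L)²:  L = (1/K)·√(π²EI/P_cr) = (1/2)·√(π²×1.20×10^11×1.107×10^-6/8.176×10^5)
L = 0.633 m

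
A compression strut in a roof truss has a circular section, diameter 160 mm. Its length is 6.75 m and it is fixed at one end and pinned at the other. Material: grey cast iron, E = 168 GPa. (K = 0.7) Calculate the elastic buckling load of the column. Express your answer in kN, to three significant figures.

I = πd⁴/64 = π×160⁴/64 = 3.217×10^7 mm⁴
I = 3.217×10^7 mm⁴ = 3.217×10^-5 m⁴
Effective length L_e = K·L = 0.7 × 6.75 = 4.725 m
P_cr = π²EI / L_e² = π² × 168×10⁹ × 3.217×10^-5 / 4.725² = 2.389×10^6 N

P_cr ≈ 2390 kN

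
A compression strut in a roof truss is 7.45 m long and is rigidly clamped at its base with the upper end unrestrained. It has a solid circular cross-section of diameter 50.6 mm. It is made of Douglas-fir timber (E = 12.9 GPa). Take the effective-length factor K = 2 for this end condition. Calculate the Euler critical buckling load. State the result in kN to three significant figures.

I = πd⁴/64 = π×50.6⁴/64 = 3.218×10^5 mm⁴
I = 3.218×10^5 mm⁴ = 3.218×10^-7 m⁴
Effective length L_e = K·L = 2 × 7.45 = 14.90 m
P_cr = π²EI / L_e² = π² × 12.9×10⁹ × 3.218×10^-7 / 14.90² = 184.5 N

P_cr ≈ 0.185 kN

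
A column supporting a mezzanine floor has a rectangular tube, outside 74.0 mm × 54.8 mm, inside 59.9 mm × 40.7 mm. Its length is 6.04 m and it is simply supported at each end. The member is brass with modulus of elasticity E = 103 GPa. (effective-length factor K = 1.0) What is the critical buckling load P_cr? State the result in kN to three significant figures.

P_cr ≈ 18.9 kN

Weak-axis I_min = (h_o·b_o³ − h_i·b_i³)/12 with b_o = 54.8, b_i = 40.70 mm (shorter outer/inner sides).
I_min = (74.0×54.8³ − 59.90×40.70³)/12 = 6.783×10^5 mm⁴
I = 6.783×10^5 mm⁴ = 6.783×10^-7 m⁴
Effective length L_e = K·L = 1 × 6.04 = 6.040 m
P_cr = π²EI / L_e² = π² × 103×10⁹ × 6.783×10^-7 / 6.040² = 1.890×10^4 N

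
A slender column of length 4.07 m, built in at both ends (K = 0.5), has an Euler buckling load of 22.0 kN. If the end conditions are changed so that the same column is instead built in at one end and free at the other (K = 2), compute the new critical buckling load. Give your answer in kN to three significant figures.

P_cr ≈ 1.38 kN

P_cr ∝ 1/K², so P_cr,new = P_cr,old × (K_old/K_new)² = 22.0 × (0.5/2)²
= 22.0 × 0.06250 = 1.38 kN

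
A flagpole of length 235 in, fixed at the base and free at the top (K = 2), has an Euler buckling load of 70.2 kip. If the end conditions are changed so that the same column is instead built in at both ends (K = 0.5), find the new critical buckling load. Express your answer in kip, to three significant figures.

P_cr ∝ 1/K², so P_cr,new = P_cr,old × (K_old/K_new)² = 70.2 × (2/0.5)²
= 70.2 × 16.00 = 1120 kip

P_cr ≈ 1120 kip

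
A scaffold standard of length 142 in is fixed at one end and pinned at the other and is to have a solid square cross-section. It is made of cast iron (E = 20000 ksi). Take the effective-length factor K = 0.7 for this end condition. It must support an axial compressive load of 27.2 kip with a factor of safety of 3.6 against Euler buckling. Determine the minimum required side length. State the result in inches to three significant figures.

a ≈ 2.77 in

Required P_cr = n·P = 3.6 × 27.2 = 97.92 kip
L_e = K·L = 0.7 × 142 = 99.40 in
Required I = P_cr·L_e²/(π²E) = 9.792×10^4 × 99.40² / (π² × 2.00×10^7) = 4.901 in⁴
Solid square: I = a⁴/12  ⇒  a = (12I)^(1/4) = (12×4.901)^(1/4) = 2.77 in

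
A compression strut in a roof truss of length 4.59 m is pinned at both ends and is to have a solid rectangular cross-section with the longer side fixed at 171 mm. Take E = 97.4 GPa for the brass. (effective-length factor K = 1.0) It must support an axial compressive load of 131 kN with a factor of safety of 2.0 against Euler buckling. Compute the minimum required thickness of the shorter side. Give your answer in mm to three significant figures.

Required P_cr = n·P = 2.0 × 131 = 262.0 kN
L_e = K·L = 1 × 4.59 = 4.590 m
Required I = P_cr·L_e²/(π²E) = 2.620×10^5 × 4.590² / (π² × 9.74×10^10) = 5.742×10^-6 m⁴
I_req = 5.742×10^6 mm⁴
Rectangle, weak axis: I_min = h·b³/12 with h = 171 mm fixed  ⇒  b = (12I/h)^(1/3) = 73.9 mm

b ≈ 73.9 mm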